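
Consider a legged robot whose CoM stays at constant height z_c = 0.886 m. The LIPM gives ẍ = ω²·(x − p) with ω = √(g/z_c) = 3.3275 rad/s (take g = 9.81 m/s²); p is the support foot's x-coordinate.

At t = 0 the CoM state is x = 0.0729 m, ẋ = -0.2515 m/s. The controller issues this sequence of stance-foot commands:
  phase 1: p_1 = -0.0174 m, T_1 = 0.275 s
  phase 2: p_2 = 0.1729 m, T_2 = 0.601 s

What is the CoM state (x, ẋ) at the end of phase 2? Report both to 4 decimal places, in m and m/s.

phase 1: p=-0.0174, T=0.275, ωT=0.915063, cosh=1.448711, sinh=1.048220; start (x,ẋ)=(0.072900, -0.251500) → end (x,ẋ)=(0.034192, -0.049389)
phase 2: p=0.1729, T=0.601, ωT=1.999828, cosh=3.761570, sinh=3.626211; start (x,ẋ)=(0.034192, -0.049389) → end (x,ẋ)=(-0.402683, -1.859463)

x = -0.4027, ẋ = -1.8595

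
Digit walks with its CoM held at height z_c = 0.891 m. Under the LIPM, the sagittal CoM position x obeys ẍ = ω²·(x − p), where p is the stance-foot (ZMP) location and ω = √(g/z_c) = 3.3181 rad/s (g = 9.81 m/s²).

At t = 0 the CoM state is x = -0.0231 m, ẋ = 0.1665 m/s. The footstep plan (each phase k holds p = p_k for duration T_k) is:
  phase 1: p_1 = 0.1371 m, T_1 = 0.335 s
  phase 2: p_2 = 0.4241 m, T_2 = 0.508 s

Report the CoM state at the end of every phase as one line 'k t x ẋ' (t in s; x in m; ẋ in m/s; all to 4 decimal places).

phase 1: p=0.1371, T=0.335, ωT=1.111563, cosh=1.684075, sinh=1.355031; start (x,ẋ)=(-0.023100, 0.166500) → end (x,ẋ)=(-0.064694, -0.439881)
phase 2: p=0.4241, T=0.508, ωT=1.685595, cosh=2.790497, sinh=2.605163; start (x,ẋ)=(-0.064694, -0.439881) → end (x,ẋ)=(-1.285246, -5.452718)

1 0.3350 -0.0647 -0.4399
2 0.8430 -1.2852 -5.4527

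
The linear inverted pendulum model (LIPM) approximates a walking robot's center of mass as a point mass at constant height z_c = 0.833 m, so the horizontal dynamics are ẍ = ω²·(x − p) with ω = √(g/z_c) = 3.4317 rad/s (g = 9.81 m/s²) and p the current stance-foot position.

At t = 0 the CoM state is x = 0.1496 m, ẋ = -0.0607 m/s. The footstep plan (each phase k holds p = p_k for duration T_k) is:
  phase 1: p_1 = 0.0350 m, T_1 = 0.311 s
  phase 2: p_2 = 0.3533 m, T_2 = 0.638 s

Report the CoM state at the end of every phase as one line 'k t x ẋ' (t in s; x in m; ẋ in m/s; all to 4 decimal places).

1 0.3110 0.1986 0.4054
2 0.9490 0.1749 -0.5074

phase 1: p=0.0350, T=0.311, ωT=1.067259, cosh=1.625674, sinh=1.281724; start (x,ẋ)=(0.149600, -0.060700) → end (x,ẋ)=(0.198631, 0.405389)
phase 2: p=0.3533, T=0.638, ωT=2.189425, cosh=4.521027, sinh=4.409046; start (x,ẋ)=(0.198631, 0.405389) → end (x,ẋ)=(0.174881, -0.507447)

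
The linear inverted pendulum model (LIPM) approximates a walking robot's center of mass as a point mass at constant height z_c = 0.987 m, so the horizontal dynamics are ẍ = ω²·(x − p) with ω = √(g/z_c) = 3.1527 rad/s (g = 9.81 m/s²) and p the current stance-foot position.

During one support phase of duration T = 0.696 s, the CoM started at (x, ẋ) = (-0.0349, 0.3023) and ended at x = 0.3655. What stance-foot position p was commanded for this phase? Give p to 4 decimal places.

p = -0.0280

ωT = 3.1527·0.696 = 2.194279; cosh(ωT) = 4.542485, sinh(ωT) = 4.431046
x(T) = p + (x₀−p)·cosh(ωT) + (ẋ₀/ω)·sinh(ωT) ⇒ p·(1 − cosh) = x(T) − x₀·cosh − (ẋ₀/ω)·sinh
numerator   = 0.3655 − (-0.0349)·4.542485 − (0.3023/3.1527)·4.431046 = 0.099157
denominator = 1 − 4.542485 = -3.542485
p = 0.099157 / -3.542485 = -0.0280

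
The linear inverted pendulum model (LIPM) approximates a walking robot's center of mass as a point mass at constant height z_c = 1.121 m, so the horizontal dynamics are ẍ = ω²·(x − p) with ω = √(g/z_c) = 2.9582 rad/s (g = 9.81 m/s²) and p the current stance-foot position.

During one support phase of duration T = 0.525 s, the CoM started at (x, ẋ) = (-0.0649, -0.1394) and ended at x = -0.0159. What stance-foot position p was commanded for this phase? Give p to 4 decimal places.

ωT = 2.9582·0.525 = 1.553055; cosh(ωT) = 2.468743, sinh(ωT) = 2.257143
x(T) = p + (x₀−p)·cosh(ωT) + (ẋ₀/ω)·sinh(ωT) ⇒ p·(1 − cosh) = x(T) − x₀·cosh − (ẋ₀/ω)·sinh
numerator   = -0.0159 − (-0.0649)·2.468743 − (-0.1394/2.9582)·2.257143 = 0.250685
denominator = 1 − 2.468743 = -1.468743
p = 0.250685 / -1.468743 = -0.1707

p = -0.1707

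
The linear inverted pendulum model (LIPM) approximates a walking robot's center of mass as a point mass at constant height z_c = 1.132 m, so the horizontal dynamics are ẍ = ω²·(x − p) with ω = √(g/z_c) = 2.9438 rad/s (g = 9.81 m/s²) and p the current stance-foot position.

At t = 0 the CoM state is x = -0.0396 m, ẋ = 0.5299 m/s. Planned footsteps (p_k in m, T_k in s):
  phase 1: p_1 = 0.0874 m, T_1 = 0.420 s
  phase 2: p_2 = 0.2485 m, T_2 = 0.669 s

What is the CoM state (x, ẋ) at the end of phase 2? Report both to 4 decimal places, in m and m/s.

phase 1: p=0.0874, T=0.420, ωT=1.236396, cosh=1.866805, sinh=1.576376; start (x,ẋ)=(-0.039600, 0.529900) → end (x,ẋ)=(0.134072, 0.399872)
phase 2: p=0.2485, T=0.669, ωT=1.969402, cosh=3.652966, sinh=3.513425; start (x,ẋ)=(0.134072, 0.399872) → end (x,ẋ)=(0.307746, 0.277211)

x = 0.3077, ẋ = 0.2772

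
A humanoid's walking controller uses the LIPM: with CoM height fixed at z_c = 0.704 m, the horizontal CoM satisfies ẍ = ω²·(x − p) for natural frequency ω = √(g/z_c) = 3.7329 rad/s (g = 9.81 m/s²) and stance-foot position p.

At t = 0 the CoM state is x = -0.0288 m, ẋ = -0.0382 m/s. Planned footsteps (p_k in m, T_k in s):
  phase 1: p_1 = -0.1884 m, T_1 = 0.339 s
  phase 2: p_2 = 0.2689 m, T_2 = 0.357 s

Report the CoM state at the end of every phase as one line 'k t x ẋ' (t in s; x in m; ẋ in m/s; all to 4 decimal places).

phase 1: p=-0.1884, T=0.339, ωT=1.265453, cosh=1.913405, sinh=1.631294; start (x,ẋ)=(-0.028800, -0.038200) → end (x,ẋ)=(0.100286, 0.898785)
phase 2: p=0.2689, T=0.357, ωT=1.332645, cosh=2.027419, sinh=1.763640; start (x,ẋ)=(0.100286, 0.898785) → end (x,ẋ)=(0.351687, 0.712144)

1 0.3390 0.1003 0.8988
2 0.6960 0.3517 0.7121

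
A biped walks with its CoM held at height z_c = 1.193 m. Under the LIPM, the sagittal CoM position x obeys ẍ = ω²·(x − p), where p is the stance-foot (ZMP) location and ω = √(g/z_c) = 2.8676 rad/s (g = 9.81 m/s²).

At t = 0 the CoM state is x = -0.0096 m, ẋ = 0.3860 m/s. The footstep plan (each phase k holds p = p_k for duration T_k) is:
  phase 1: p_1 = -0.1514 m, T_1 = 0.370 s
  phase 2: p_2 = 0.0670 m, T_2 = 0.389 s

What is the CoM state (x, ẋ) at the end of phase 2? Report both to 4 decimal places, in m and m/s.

x = 0.9168, ẋ = 2.6397

phase 1: p=-0.1514, T=0.370, ωT=1.061012, cosh=1.617699, sinh=1.271594; start (x,ẋ)=(-0.009600, 0.386000) → end (x,ẋ)=(0.249156, 1.141495)
phase 2: p=0.0670, T=0.389, ωT=1.115496, cosh=1.689417, sinh=1.361665; start (x,ẋ)=(0.249156, 1.141495) → end (x,ẋ)=(0.916770, 2.639726)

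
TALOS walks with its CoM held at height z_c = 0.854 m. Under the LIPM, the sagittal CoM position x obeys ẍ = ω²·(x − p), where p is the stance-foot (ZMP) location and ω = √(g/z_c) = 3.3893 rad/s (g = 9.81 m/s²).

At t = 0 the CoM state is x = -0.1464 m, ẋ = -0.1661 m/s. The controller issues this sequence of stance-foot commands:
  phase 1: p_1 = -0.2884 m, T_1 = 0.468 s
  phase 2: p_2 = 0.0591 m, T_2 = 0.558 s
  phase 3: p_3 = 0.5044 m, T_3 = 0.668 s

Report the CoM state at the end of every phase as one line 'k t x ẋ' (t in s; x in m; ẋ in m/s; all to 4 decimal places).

phase 1: p=-0.2884, T=0.468, ωT=1.586192, cosh=2.544908, sinh=2.340205; start (x,ẋ)=(-0.146400, -0.166100) → end (x,ẋ)=(-0.041710, 0.703586)
phase 2: p=0.0591, T=0.558, ωT=1.891229, cosh=3.389199, sinh=3.238313; start (x,ẋ)=(-0.041710, 0.703586) → end (x,ẋ)=(0.389678, 1.278143)
phase 3: p=0.5044, T=0.668, ωT=2.264052, cosh=4.862965, sinh=4.759037; start (x,ẋ)=(0.389678, 1.278143) → end (x,ẋ)=(1.741195, 4.365116)

1 0.4680 -0.0417 0.7036
2 1.0260 0.3897 1.2781
3 1.6940 1.7412 4.3651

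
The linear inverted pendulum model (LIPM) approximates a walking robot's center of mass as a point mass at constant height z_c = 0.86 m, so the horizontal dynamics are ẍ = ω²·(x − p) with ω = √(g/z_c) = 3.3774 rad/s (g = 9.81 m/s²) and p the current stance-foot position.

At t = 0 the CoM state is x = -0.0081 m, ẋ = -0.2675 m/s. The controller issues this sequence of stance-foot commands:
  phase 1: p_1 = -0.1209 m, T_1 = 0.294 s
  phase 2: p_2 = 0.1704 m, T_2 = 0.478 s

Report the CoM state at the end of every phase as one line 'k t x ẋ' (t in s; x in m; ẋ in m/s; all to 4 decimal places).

1 0.2940 -0.0400 0.0330
2 0.7720 -0.3555 -1.6283

phase 1: p=-0.1209, T=0.294, ωT=0.992956, cosh=1.534840, sinh=1.164360; start (x,ẋ)=(-0.008100, -0.267500) → end (x,ẋ)=(-0.039991, 0.033017)
phase 2: p=0.1704, T=0.478, ωT=1.614397, cosh=2.611934, sinh=2.412924; start (x,ẋ)=(-0.039991, 0.033017) → end (x,ẋ)=(-0.355538, -1.628321)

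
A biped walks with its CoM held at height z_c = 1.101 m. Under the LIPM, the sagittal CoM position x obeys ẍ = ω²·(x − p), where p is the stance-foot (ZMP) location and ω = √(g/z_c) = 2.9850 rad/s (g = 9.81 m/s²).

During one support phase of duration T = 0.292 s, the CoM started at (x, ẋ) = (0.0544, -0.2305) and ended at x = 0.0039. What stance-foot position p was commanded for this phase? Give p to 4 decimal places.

ωT = 2.9850·0.292 = 0.871620; cosh(ωT) = 1.404527, sinh(ωT) = 0.986254
x(T) = p + (x₀−p)·cosh(ωT) + (ẋ₀/ω)·sinh(ωT) ⇒ p·(1 − cosh) = x(T) − x₀·cosh − (ẋ₀/ω)·sinh
numerator   = 0.0039 − (0.0544)·1.404527 − (-0.2305/2.9850)·0.986254 = 0.003652
denominator = 1 − 1.404527 = -0.404527
p = 0.003652 / -0.404527 = -0.0090

p = -0.0090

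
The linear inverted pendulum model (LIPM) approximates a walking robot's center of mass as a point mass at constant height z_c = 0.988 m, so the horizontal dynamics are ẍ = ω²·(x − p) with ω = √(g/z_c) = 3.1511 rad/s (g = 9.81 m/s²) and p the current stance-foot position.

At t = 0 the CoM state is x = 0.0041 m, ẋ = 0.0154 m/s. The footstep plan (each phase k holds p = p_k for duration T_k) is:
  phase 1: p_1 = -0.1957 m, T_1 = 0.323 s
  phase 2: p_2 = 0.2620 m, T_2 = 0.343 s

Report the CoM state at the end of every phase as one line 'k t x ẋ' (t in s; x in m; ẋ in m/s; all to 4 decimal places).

phase 1: p=-0.1957, T=0.323, ωT=1.017805, cosh=1.564251, sinh=1.202864; start (x,ẋ)=(0.004100, 0.015400) → end (x,ẋ)=(0.122716, 0.781400)
phase 2: p=0.2620, T=0.343, ωT=1.080827, cosh=1.643216, sinh=1.303901; start (x,ẋ)=(0.122716, 0.781400) → end (x,ẋ)=(0.356464, 0.711730)

1 0.3230 0.1227 0.7814
2 0.6660 0.3565 0.7117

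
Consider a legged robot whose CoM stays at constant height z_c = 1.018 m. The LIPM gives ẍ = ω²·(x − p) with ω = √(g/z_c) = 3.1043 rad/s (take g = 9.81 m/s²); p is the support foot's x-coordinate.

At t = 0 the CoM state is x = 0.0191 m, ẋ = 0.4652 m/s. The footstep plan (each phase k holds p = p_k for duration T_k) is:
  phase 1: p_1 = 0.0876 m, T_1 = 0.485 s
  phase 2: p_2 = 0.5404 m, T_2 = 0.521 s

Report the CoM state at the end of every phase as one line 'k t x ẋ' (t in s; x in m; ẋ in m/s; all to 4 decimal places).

phase 1: p=0.0876, T=0.485, ωT=1.505585, cosh=2.364339, sinh=2.142452; start (x,ẋ)=(0.019100, 0.465200) → end (x,ẋ)=(0.246703, 0.644310)
phase 2: p=0.5404, T=0.521, ωT=1.617340, cosh=2.619047, sinh=2.420621; start (x,ẋ)=(0.246703, 0.644310) → end (x,ẋ)=(0.273605, -0.519456)

1 0.4850 0.2467 0.6443
2 1.0060 0.2736 -0.5195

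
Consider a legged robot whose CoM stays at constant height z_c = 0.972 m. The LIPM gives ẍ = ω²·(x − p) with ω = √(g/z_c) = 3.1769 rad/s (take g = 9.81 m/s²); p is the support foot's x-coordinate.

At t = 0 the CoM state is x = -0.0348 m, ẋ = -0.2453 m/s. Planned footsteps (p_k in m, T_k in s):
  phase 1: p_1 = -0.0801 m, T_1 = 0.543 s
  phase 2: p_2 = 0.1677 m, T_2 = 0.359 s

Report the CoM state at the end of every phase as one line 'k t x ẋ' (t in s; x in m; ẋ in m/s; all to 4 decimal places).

phase 1: p=-0.0801, T=0.543, ωT=1.725057, cosh=2.895501, sinh=2.717338; start (x,ẋ)=(-0.034800, -0.245300) → end (x,ẋ)=(-0.158749, -0.319205)
phase 2: p=0.1677, T=0.359, ωT=1.140507, cosh=1.724006, sinh=1.404349; start (x,ẋ)=(-0.158749, -0.319205) → end (x,ẋ)=(-0.536205, -2.006756)

1 0.5430 -0.1587 -0.3192
2 0.9020 -0.5362 -2.0068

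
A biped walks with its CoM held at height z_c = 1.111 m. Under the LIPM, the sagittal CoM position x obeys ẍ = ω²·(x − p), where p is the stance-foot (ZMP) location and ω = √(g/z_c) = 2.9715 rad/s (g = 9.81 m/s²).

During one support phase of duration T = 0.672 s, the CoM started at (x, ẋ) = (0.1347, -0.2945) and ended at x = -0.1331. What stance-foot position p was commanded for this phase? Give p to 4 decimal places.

ωT = 2.9715·0.672 = 1.996848; cosh(ωT) = 3.750782, sinh(ωT) = 3.615020
x(T) = p + (x₀−p)·cosh(ωT) + (ẋ₀/ω)·sinh(ωT) ⇒ p·(1 − cosh) = x(T) − x₀·cosh − (ẋ₀/ω)·sinh
numerator   = -0.1331 − (0.1347)·3.750782 − (-0.2945/2.9715)·3.615020 = -0.280052
denominator = 1 − 3.750782 = -2.750782
p = -0.280052 / -2.750782 = 0.1018

p = 0.1018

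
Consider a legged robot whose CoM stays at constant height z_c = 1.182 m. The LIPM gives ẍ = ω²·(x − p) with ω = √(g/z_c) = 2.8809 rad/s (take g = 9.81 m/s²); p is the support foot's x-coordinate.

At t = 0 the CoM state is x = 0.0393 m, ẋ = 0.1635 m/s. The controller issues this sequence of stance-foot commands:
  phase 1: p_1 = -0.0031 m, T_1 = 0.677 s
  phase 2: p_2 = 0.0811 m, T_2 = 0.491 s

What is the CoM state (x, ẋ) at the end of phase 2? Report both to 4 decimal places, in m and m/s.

x = 1.3317, ẋ = 3.6631

phase 1: p=-0.0031, T=0.677, ωT=1.950369, cosh=3.586753, sinh=3.444531; start (x,ẋ)=(0.039300, 0.163500) → end (x,ẋ)=(0.344466, 1.007184)
phase 2: p=0.0811, T=0.491, ωT=1.414522, cosh=2.178780, sinh=1.935739; start (x,ẋ)=(0.344466, 1.007184) → end (x,ẋ)=(1.331666, 3.663139)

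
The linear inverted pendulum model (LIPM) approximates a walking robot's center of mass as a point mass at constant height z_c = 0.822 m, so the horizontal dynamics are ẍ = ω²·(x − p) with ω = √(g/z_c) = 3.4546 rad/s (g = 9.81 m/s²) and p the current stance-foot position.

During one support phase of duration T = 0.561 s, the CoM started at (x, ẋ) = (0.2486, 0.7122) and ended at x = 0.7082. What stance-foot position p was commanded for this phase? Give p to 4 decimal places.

p = 0.3435

ωT = 3.4546·0.561 = 1.938031; cosh(ωT) = 3.544524, sinh(ωT) = 3.400536
x(T) = p + (x₀−p)·cosh(ωT) + (ẋ₀/ω)·sinh(ωT) ⇒ p·(1 − cosh) = x(T) − x₀·cosh − (ẋ₀/ω)·sinh
numerator   = 0.7082 − (0.2486)·3.544524 − (0.7122/3.4546)·3.400536 = -0.874023
denominator = 1 − 3.544524 = -2.544524
p = -0.874023 / -2.544524 = 0.3435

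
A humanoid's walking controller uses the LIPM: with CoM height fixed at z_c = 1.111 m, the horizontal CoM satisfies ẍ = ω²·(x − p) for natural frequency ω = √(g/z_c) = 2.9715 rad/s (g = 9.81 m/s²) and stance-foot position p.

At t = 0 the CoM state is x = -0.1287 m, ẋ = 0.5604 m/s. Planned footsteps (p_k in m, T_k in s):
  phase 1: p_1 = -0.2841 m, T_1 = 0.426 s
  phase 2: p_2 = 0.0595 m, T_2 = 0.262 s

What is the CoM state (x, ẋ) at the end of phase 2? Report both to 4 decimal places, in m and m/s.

x = 0.9328, ẋ = 3.0766

phase 1: p=-0.2841, T=0.426, ωT=1.265859, cosh=1.914067, sinh=1.632070; start (x,ẋ)=(-0.128700, 0.560400) → end (x,ẋ)=(0.321141, 1.826286)
phase 2: p=0.0595, T=0.262, ωT=0.778533, cosh=1.318677, sinh=0.859598; start (x,ẋ)=(0.321141, 1.826286) → end (x,ẋ)=(0.932829, 3.076589)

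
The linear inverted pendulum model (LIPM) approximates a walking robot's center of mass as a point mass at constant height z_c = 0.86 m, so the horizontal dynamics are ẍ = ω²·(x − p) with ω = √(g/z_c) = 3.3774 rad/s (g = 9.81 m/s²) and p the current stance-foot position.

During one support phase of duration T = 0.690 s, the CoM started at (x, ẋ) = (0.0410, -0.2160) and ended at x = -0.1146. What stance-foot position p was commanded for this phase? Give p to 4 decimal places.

p = 0.0004

ωT = 3.3774·0.690 = 2.330406; cosh(ωT) = 5.189686, sinh(ωT) = 5.092429
x(T) = p + (x₀−p)·cosh(ωT) + (ẋ₀/ω)·sinh(ωT) ⇒ p·(1 − cosh) = x(T) − x₀·cosh − (ẋ₀/ω)·sinh
numerator   = -0.1146 − (0.0410)·5.189686 − (-0.2160/3.3774)·5.092429 = -0.001693
denominator = 1 − 5.189686 = -4.189686
p = -0.001693 / -4.189686 = 0.0004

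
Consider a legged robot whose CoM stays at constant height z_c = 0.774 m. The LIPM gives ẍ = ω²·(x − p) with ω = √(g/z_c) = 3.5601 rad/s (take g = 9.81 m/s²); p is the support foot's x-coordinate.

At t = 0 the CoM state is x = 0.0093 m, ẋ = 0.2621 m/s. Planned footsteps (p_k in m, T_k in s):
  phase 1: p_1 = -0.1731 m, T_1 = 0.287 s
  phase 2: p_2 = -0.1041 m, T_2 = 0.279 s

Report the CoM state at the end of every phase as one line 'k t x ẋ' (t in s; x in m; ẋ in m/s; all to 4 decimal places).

1 0.2870 0.2021 1.1963
2 0.5660 0.7574 3.1064

phase 1: p=-0.1731, T=0.287, ωT=1.021749, cosh=1.569007, sinh=1.209042; start (x,ẋ)=(0.009300, 0.262100) → end (x,ẋ)=(0.202098, 1.196343)
phase 2: p=-0.1041, T=0.279, ωT=0.993268, cosh=1.535204, sinh=1.164840; start (x,ẋ)=(0.202098, 1.196343) → end (x,ẋ)=(0.757412, 3.106418)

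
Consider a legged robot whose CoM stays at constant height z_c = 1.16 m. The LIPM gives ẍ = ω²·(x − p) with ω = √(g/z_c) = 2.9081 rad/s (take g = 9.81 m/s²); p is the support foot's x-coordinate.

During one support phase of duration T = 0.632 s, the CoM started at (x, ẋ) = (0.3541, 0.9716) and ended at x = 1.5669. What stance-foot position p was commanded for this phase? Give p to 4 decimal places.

p = 0.2687

ωT = 2.9081·0.632 = 1.837919; cosh(ωT) = 3.221299, sinh(ωT) = 3.062151
x(T) = p + (x₀−p)·cosh(ωT) + (ẋ₀/ω)·sinh(ωT) ⇒ p·(1 − cosh) = x(T) − x₀·cosh − (ẋ₀/ω)·sinh
numerator   = 1.5669 − (0.3541)·3.221299 − (0.9716/2.9081)·3.062151 = -0.596831
denominator = 1 − 3.221299 = -2.221299
p = -0.596831 / -2.221299 = 0.2687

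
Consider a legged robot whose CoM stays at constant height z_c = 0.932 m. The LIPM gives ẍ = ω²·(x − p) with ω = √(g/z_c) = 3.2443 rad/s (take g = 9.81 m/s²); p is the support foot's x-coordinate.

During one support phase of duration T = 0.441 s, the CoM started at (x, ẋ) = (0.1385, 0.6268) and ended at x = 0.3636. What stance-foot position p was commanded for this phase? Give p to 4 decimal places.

p = 0.2672

ωT = 3.2443·0.441 = 1.430736; cosh(ωT) = 2.210455, sinh(ωT) = 1.971322
x(T) = p + (x₀−p)·cosh(ωT) + (ẋ₀/ω)·sinh(ωT) ⇒ p·(1 − cosh) = x(T) − x₀·cosh − (ẋ₀/ω)·sinh
numerator   = 0.3636 − (0.1385)·2.210455 − (0.6268/3.2443)·1.971322 = -0.323408
denominator = 1 − 2.210455 = -1.210455
p = -0.323408 / -1.210455 = 0.2672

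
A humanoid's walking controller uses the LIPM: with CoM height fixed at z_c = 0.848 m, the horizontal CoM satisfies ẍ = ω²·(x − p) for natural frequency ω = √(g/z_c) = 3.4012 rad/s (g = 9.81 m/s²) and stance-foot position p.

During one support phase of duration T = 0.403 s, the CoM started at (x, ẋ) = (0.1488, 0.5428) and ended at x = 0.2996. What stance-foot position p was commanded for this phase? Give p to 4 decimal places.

ωT = 3.4012·0.403 = 1.370684; cosh(ωT) = 2.095988, sinh(ωT) = 1.842054
x(T) = p + (x₀−p)·cosh(ωT) + (ẋ₀/ω)·sinh(ωT) ⇒ p·(1 − cosh) = x(T) − x₀·cosh − (ẋ₀/ω)·sinh
numerator   = 0.2996 − (0.1488)·2.095988 − (0.5428/3.4012)·1.842054 = -0.306258
denominator = 1 − 2.095988 = -1.095988
p = -0.306258 / -1.095988 = 0.2794

p = 0.2794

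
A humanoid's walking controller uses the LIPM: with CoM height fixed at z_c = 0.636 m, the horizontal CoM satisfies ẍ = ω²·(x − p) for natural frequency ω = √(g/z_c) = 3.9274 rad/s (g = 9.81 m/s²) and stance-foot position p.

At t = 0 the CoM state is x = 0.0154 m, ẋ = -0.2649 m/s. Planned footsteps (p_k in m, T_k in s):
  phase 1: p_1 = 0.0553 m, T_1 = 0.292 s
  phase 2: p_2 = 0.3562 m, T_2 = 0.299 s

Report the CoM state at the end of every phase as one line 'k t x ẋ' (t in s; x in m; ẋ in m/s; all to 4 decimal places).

1 0.2920 -0.1093 -0.6808
2 0.5910 -0.7225 -3.8821

phase 1: p=0.0553, T=0.292, ωT=1.146801, cosh=1.732878, sinh=1.415227; start (x,ẋ)=(0.015400, -0.264900) → end (x,ẋ)=(-0.109298, -0.680810)
phase 2: p=0.3562, T=0.299, ωT=1.174293, cosh=1.772445, sinh=1.463408; start (x,ẋ)=(-0.109298, -0.680810) → end (x,ẋ)=(-0.722549, -3.882095)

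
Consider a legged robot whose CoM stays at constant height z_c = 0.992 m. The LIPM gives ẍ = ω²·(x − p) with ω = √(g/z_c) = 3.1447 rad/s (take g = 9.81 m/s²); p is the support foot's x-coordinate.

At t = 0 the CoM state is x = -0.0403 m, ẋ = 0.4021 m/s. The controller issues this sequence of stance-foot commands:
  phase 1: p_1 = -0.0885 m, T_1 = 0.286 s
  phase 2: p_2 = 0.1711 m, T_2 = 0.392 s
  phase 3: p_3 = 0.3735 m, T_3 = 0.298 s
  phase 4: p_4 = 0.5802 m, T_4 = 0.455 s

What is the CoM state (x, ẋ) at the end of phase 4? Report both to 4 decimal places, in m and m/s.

x = 2.2007, ẋ = 5.3362

phase 1: p=-0.0885, T=0.286, ωT=0.899384, cosh=1.432455, sinh=1.025634; start (x,ẋ)=(-0.040300, 0.402100) → end (x,ẋ)=(0.111688, 0.731450)
phase 2: p=0.1711, T=0.392, ωT=1.232722, cosh=1.861027, sinh=1.569529; start (x,ẋ)=(0.111688, 0.731450) → end (x,ẋ)=(0.425602, 1.068009)
phase 3: p=0.3735, T=0.298, ωT=0.937121, cosh=1.472188, sinh=1.080433; start (x,ẋ)=(0.425602, 1.068009) → end (x,ẋ)=(0.817142, 1.749331)
phase 4: p=0.5802, T=0.455, ωT=1.430838, cosh=2.210656, sinh=1.971548; start (x,ẋ)=(0.817142, 1.749331) → end (x,ẋ)=(2.200729, 5.336193)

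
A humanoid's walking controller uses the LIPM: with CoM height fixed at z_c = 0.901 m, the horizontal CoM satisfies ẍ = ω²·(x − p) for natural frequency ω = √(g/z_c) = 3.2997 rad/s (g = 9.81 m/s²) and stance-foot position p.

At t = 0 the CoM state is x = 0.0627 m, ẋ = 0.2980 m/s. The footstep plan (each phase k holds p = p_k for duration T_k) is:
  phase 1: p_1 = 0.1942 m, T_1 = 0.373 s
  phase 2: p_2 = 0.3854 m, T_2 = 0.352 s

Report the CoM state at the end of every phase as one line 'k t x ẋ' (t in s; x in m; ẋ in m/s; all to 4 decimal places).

phase 1: p=0.1942, T=0.373, ωT=1.230788, cosh=1.857995, sinh=1.565932; start (x,ẋ)=(0.062700, 0.298000) → end (x,ẋ)=(0.091295, -0.125792)
phase 2: p=0.3854, T=0.352, ωT=1.161494, cosh=1.753861, sinh=1.440843; start (x,ẋ)=(0.091295, -0.125792) → end (x,ẋ)=(-0.185348, -1.618900)

1 0.3730 0.0913 -0.1258
2 0.7250 -0.1853 -1.6189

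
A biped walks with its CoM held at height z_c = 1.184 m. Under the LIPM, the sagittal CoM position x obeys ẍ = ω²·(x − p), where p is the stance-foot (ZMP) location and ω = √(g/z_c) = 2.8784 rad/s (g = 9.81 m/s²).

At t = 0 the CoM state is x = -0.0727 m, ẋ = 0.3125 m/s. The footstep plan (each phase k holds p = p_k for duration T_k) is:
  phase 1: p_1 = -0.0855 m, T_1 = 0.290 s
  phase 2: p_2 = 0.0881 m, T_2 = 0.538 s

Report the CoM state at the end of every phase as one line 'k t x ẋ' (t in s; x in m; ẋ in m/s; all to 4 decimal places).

phase 1: p=-0.0855, T=0.290, ωT=0.834736, cosh=1.369097, sinh=0.935108; start (x,ẋ)=(-0.072700, 0.312500) → end (x,ẋ)=(0.033547, 0.462296)
phase 2: p=0.0881, T=0.538, ωT=1.548579, cosh=2.458665, sinh=2.246116; start (x,ẋ)=(0.033547, 0.462296) → end (x,ẋ)=(0.314717, 0.783930)

1 0.2900 0.0335 0.4623
2 0.8280 0.3147 0.7839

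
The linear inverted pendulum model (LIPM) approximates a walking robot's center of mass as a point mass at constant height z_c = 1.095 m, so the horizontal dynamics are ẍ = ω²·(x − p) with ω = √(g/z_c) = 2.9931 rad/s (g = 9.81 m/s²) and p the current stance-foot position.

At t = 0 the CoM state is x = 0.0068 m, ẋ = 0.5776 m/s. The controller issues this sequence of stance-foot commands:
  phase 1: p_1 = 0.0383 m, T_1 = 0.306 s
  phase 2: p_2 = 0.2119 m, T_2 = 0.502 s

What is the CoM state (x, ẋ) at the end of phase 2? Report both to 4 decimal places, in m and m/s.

phase 1: p=0.0383, T=0.306, ωT=0.915889, cosh=1.449578, sinh=1.049417; start (x,ẋ)=(0.006800, 0.577600) → end (x,ẋ)=(0.195152, 0.738334)
phase 2: p=0.2119, T=0.502, ωT=1.502536, cosh=2.357817, sinh=2.135252; start (x,ẋ)=(0.195152, 0.738334) → end (x,ẋ)=(0.699132, 1.633820)

x = 0.6991, ẋ = 1.6338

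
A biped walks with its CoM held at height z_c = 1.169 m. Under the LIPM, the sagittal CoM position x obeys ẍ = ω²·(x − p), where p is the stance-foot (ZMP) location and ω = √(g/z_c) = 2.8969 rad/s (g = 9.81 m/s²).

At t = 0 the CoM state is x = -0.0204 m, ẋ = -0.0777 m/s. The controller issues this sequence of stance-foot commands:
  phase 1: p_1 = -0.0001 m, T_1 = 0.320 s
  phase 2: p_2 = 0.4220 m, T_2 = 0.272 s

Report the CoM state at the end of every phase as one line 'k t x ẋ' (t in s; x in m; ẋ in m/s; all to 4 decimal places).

phase 1: p=-0.0001, T=0.320, ωT=0.927008, cosh=1.461337, sinh=1.065601; start (x,ẋ)=(-0.020400, -0.077700) → end (x,ẋ)=(-0.058346, -0.176211)
phase 2: p=0.4220, T=0.272, ωT=0.787957, cosh=1.326836, sinh=0.872063; start (x,ẋ)=(-0.058346, -0.176211) → end (x,ẋ)=(-0.268386, -1.447292)

1 0.3200 -0.0583 -0.1762
2 0.5920 -0.2684 -1.4473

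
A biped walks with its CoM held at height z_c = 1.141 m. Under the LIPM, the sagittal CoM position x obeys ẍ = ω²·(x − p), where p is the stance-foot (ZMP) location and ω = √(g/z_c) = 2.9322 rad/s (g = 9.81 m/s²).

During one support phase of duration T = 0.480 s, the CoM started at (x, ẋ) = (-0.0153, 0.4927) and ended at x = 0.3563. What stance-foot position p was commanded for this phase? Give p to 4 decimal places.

ωT = 2.9322·0.480 = 1.407456; cosh(ωT) = 2.165157, sinh(ωT) = 1.920392
x(T) = p + (x₀−p)·cosh(ωT) + (ẋ₀/ω)·sinh(ωT) ⇒ p·(1 − cosh) = x(T) − x₀·cosh − (ẋ₀/ω)·sinh
numerator   = 0.3563 − (-0.0153)·2.165157 − (0.4927/2.9322)·1.920392 = 0.066742
denominator = 1 − 2.165157 = -1.165157
p = 0.066742 / -1.165157 = -0.0573

p = -0.0573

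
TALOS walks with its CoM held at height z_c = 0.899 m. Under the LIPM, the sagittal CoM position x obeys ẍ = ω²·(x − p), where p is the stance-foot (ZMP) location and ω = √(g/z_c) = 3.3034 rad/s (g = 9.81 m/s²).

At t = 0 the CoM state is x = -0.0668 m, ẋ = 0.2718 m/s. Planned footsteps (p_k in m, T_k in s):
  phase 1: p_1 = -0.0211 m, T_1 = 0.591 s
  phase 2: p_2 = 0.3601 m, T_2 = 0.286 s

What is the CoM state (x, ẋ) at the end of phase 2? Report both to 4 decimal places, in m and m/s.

x = 0.1236, ẋ = -0.2683

phase 1: p=-0.0211, T=0.591, ωT=1.952309, cosh=3.593442, sinh=3.451496; start (x,ẋ)=(-0.066800, 0.271800) → end (x,ẋ)=(0.098665, 0.455641)
phase 2: p=0.3601, T=0.286, ωT=0.944772, cosh=1.480498, sinh=1.091730; start (x,ẋ)=(0.098665, 0.455641) → end (x,ẋ)=(0.123629, -0.268269)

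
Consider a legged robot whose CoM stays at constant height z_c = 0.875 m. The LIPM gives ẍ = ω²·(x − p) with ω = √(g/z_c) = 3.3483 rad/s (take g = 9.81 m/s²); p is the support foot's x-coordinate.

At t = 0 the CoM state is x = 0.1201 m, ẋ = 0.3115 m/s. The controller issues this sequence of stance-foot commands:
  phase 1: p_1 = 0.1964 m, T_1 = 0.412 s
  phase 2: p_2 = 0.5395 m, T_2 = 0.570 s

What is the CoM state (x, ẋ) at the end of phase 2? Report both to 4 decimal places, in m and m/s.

x = -0.4218, ẋ = -3.0271

phase 1: p=0.1964, T=0.412, ωT=1.379500, cosh=2.112309, sinh=1.860604; start (x,ẋ)=(0.120100, 0.311500) → end (x,ẋ)=(0.208327, 0.182646)
phase 2: p=0.5395, T=0.570, ωT=1.908531, cosh=3.445737, sinh=3.297439; start (x,ẋ)=(0.208327, 0.182646) → end (x,ẋ)=(-0.421763, -3.027069)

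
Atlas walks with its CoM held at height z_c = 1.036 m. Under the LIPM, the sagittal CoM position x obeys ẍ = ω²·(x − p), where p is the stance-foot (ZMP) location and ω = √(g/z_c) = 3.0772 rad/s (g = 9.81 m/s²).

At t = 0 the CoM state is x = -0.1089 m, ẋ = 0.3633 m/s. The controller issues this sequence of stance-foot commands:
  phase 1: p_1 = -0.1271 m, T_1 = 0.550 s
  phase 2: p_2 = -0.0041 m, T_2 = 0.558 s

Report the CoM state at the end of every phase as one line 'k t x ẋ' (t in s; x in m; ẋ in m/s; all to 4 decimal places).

1 0.5500 0.2339 1.1673
2 1.1080 1.7018 5.3275

phase 1: p=-0.1271, T=0.550, ωT=1.692460, cosh=2.808448, sinh=2.624381; start (x,ẋ)=(-0.108900, 0.363300) → end (x,ẋ)=(0.233853, 1.167288)
phase 2: p=-0.0041, T=0.558, ωT=1.717078, cosh=2.873911, sinh=2.694321; start (x,ẋ)=(0.233853, 1.167288) → end (x,ẋ)=(1.701805, 5.327542)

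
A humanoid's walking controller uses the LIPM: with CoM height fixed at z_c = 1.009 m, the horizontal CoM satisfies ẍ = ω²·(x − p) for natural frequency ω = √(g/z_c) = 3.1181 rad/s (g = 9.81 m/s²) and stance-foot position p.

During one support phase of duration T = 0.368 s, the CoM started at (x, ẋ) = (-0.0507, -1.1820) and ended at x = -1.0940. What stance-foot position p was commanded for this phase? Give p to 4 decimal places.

p = 0.6394

ωT = 3.1181·0.368 = 1.147461; cosh(ωT) = 1.733813, sinh(ωT) = 1.416371
x(T) = p + (x₀−p)·cosh(ωT) + (ẋ₀/ω)·sinh(ωT) ⇒ p·(1 − cosh) = x(T) − x₀·cosh − (ẋ₀/ω)·sinh
numerator   = -1.0940 − (-0.0507)·1.733813 − (-1.1820/3.1181)·1.416371 = -0.469182
denominator = 1 − 1.733813 = -0.733813
p = -0.469182 / -0.733813 = 0.6394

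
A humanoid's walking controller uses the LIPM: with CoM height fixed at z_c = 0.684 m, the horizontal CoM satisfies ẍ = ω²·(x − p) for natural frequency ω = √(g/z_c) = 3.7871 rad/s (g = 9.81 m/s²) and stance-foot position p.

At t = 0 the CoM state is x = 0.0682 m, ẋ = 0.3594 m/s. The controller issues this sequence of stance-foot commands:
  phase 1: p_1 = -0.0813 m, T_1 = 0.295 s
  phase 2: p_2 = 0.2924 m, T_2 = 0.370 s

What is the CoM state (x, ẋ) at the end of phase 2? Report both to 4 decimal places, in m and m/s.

phase 1: p=-0.0813, T=0.295, ωT=1.117195, cosh=1.691732, sinh=1.364536; start (x,ẋ)=(0.068200, 0.359400) → end (x,ẋ)=(0.301110, 1.380570)
phase 2: p=0.2924, T=0.370, ωT=1.401227, cosh=2.153237, sinh=1.906942; start (x,ẋ)=(0.301110, 1.380570) → end (x,ẋ)=(1.006321, 3.035594)

x = 1.0063, ẋ = 3.0356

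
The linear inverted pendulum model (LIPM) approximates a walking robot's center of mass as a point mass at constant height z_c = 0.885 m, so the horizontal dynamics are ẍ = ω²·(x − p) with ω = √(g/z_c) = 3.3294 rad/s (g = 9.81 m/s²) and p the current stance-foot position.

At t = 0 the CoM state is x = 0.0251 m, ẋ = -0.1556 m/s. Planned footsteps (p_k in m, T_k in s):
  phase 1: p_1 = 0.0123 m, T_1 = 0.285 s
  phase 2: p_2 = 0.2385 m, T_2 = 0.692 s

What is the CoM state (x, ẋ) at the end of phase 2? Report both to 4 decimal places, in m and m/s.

x = -1.3430, ẋ = -5.1980

phase 1: p=0.0123, T=0.285, ωT=0.948879, cosh=1.484994, sinh=1.097819; start (x,ẋ)=(0.025100, -0.155600) → end (x,ẋ)=(-0.019999, -0.184280)
phase 2: p=0.2385, T=0.692, ωT=2.303945, cosh=5.056735, sinh=4.956871; start (x,ẋ)=(-0.019999, -0.184280) → end (x,ẋ)=(-1.343019, -5.197966)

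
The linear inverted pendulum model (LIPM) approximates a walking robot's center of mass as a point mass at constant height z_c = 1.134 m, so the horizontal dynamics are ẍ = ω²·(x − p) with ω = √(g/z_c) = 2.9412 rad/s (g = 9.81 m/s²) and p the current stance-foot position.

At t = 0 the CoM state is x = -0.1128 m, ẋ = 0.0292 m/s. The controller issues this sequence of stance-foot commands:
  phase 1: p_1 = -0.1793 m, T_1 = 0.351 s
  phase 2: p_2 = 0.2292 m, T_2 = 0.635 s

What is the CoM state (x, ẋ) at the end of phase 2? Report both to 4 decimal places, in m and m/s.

phase 1: p=-0.1793, T=0.351, ωT=1.032361, cosh=1.581926, sinh=1.225761; start (x,ẋ)=(-0.112800, 0.029200) → end (x,ẋ)=(-0.061933, 0.285939)
phase 2: p=0.2292, T=0.635, ωT=1.867662, cosh=3.313814, sinh=3.159330; start (x,ẋ)=(-0.061933, 0.285939) → end (x,ẋ)=(-0.428415, -1.757721)

x = -0.4284, ẋ = -1.7577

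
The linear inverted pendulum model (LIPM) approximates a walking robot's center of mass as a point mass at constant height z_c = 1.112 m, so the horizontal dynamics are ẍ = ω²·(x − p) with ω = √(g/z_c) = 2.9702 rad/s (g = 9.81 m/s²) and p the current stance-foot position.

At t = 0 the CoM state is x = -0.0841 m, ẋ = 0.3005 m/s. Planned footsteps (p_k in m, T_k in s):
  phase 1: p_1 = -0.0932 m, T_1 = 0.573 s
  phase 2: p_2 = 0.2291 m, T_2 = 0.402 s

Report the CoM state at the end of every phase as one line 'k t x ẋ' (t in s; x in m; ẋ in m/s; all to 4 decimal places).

phase 1: p=-0.0932, T=0.573, ωT=1.701925, cosh=2.833412, sinh=2.651080; start (x,ẋ)=(-0.084100, 0.300500) → end (x,ẋ)=(0.200798, 0.923096)
phase 2: p=0.2291, T=0.402, ωT=1.194020, cosh=1.801662, sinh=1.498661; start (x,ẋ)=(0.200798, 0.923096) → end (x,ẋ)=(0.643872, 1.537126)

1 0.5730 0.2008 0.9231
2 0.9750 0.6439 1.5371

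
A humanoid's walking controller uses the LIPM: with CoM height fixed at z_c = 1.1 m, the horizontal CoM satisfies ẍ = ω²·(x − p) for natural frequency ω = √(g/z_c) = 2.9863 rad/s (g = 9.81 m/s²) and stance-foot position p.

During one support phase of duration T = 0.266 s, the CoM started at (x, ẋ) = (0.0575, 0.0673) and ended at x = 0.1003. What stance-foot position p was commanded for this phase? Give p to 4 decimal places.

ωT = 2.9863·0.266 = 0.794356; cosh(ωT) = 1.332444, sinh(ωT) = 0.880571
x(T) = p + (x₀−p)·cosh(ωT) + (ẋ₀/ω)·sinh(ωT) ⇒ p·(1 − cosh) = x(T) − x₀·cosh − (ẋ₀/ω)·sinh
numerator   = 0.1003 − (0.0575)·1.332444 − (0.0673/2.9863)·0.880571 = 0.003840
denominator = 1 − 1.332444 = -0.332444
p = 0.003840 / -0.332444 = -0.0115

p = -0.0115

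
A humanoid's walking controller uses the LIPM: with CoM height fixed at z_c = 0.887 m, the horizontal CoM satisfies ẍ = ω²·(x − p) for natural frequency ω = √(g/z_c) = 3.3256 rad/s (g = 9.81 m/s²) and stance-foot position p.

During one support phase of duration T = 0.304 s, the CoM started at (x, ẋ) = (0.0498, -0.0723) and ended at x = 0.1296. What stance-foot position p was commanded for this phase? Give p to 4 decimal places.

ωT = 3.3256·0.304 = 1.010982; cosh(ωT) = 1.556080, sinh(ωT) = 1.192219
x(T) = p + (x₀−p)·cosh(ωT) + (ẋ₀/ω)·sinh(ωT) ⇒ p·(1 − cosh) = x(T) − x₀·cosh − (ẋ₀/ω)·sinh
numerator   = 0.1296 − (0.0498)·1.556080 − (-0.0723/3.3256)·1.192219 = 0.078027
denominator = 1 − 1.556080 = -0.556080
p = 0.078027 / -0.556080 = -0.1403

p = -0.1403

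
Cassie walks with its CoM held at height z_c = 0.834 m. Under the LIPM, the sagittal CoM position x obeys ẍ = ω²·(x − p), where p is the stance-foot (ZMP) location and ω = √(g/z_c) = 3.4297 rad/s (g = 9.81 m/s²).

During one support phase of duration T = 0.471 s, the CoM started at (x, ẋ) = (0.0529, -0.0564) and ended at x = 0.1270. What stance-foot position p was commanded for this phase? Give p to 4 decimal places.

p = -0.0176

ωT = 3.4297·0.471 = 1.615389; cosh(ωT) = 2.614328, sinh(ωT) = 2.415515
x(T) = p + (x₀−p)·cosh(ωT) + (ẋ₀/ω)·sinh(ωT) ⇒ p·(1 − cosh) = x(T) − x₀·cosh − (ẋ₀/ω)·sinh
numerator   = 0.1270 − (0.0529)·2.614328 − (-0.0564/3.4297)·2.415515 = 0.028424
denominator = 1 − 2.614328 = -1.614328
p = 0.028424 / -1.614328 = -0.0176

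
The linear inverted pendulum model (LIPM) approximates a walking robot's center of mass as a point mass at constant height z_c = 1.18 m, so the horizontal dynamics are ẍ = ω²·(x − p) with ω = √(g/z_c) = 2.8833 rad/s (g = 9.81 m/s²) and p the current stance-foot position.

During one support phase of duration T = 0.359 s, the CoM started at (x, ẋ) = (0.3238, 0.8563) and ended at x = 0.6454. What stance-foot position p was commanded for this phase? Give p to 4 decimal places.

ωT = 2.8833·0.359 = 1.035105; cosh(ωT) = 1.585295, sinh(ωT) = 1.230106
x(T) = p + (x₀−p)·cosh(ωT) + (ẋ₀/ω)·sinh(ωT) ⇒ p·(1 − cosh) = x(T) − x₀·cosh − (ẋ₀/ω)·sinh
numerator   = 0.6454 − (0.3238)·1.585295 − (0.8563/2.8833)·1.230106 = -0.233243
denominator = 1 − 1.585295 = -0.585295
p = -0.233243 / -0.585295 = 0.3985

p = 0.3985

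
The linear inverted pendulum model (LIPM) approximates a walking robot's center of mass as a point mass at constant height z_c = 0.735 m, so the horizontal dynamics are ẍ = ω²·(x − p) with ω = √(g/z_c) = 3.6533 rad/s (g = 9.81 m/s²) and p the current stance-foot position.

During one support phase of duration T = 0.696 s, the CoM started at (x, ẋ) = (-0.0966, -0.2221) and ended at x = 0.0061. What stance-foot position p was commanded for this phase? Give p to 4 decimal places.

p = -0.1868

ωT = 3.6533·0.696 = 2.542697; cosh(ωT) = 6.396283, sinh(ωT) = 6.317629
x(T) = p + (x₀−p)·cosh(ωT) + (ẋ₀/ω)·sinh(ωT) ⇒ p·(1 − cosh) = x(T) − x₀·cosh − (ẋ₀/ω)·sinh
numerator   = 0.0061 − (-0.0966)·6.396283 − (-0.2221/3.6533)·6.317629 = 1.008057
denominator = 1 − 6.396283 = -5.396283
p = 1.008057 / -5.396283 = -0.1868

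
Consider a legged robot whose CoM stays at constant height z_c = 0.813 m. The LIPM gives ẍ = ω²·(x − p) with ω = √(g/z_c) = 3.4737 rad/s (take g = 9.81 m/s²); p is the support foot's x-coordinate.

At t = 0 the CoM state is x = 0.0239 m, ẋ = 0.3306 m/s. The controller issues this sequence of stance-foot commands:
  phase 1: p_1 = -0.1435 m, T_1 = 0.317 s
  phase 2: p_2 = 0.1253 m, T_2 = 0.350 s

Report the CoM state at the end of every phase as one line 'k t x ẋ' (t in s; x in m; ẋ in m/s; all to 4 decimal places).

phase 1: p=-0.1435, T=0.317, ωT=1.101163, cosh=1.670073, sinh=1.337589; start (x,ẋ)=(0.023900, 0.330600) → end (x,ẋ)=(0.263372, 1.329930)
phase 2: p=0.1253, T=0.350, ωT=1.215795, cosh=1.834724, sinh=1.538250; start (x,ẋ)=(0.263372, 1.329930) → end (x,ẋ)=(0.967553, 3.177830)

1 0.3170 0.2634 1.3299
2 0.6670 0.9676 3.1778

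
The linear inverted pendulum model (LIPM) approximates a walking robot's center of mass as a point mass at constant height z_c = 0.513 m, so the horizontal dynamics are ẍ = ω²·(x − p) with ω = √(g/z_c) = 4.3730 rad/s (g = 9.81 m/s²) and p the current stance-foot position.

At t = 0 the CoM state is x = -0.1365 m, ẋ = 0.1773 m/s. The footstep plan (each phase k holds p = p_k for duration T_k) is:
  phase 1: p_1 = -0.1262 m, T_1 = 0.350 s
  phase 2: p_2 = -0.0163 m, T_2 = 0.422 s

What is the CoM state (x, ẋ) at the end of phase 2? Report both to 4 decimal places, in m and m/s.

phase 1: p=-0.1262, T=0.350, ωT=1.530550, cosh=2.418567, sinh=2.202150; start (x,ẋ)=(-0.136500, 0.177300) → end (x,ẋ)=(-0.061827, 0.329623)
phase 2: p=-0.0163, T=0.422, ωT=1.845406, cosh=3.244315, sinh=3.086354; start (x,ẋ)=(-0.061827, 0.329623) → end (x,ẋ)=(0.068637, 0.454944)

x = 0.0686, ẋ = 0.4549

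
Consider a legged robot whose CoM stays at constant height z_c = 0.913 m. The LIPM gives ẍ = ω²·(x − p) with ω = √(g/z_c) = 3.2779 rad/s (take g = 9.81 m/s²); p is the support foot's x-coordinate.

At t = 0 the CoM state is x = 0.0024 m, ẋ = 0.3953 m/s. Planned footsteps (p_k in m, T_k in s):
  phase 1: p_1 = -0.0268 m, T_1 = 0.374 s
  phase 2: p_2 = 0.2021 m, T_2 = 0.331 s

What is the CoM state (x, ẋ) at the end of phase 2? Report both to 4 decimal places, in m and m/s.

x = 0.5754, ẋ = 1.5070

phase 1: p=-0.0268, T=0.374, ωT=1.225935, cosh=1.850416, sinh=1.556933; start (x,ẋ)=(0.002400, 0.395300) → end (x,ẋ)=(0.214991, 0.880491)
phase 2: p=0.2021, T=0.331, ωT=1.084985, cosh=1.648651, sinh=1.310744; start (x,ẋ)=(0.214991, 0.880491) → end (x,ẋ)=(0.575438, 1.507009)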